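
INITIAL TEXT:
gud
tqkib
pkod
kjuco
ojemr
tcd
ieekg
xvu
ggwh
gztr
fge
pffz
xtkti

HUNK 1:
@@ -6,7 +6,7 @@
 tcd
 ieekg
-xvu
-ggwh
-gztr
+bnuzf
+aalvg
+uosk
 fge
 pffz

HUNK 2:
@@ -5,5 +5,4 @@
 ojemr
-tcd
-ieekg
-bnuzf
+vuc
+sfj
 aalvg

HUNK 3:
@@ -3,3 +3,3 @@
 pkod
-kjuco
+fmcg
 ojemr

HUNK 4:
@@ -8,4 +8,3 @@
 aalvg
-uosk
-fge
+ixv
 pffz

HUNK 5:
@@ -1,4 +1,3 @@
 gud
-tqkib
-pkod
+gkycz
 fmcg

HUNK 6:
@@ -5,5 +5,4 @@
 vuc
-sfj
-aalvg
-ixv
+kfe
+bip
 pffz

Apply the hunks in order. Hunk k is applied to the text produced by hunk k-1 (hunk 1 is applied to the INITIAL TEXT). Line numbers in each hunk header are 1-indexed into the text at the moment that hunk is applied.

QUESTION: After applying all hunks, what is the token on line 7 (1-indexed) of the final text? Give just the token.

Hunk 1: at line 6 remove [xvu,ggwh,gztr] add [bnuzf,aalvg,uosk] -> 13 lines: gud tqkib pkod kjuco ojemr tcd ieekg bnuzf aalvg uosk fge pffz xtkti
Hunk 2: at line 5 remove [tcd,ieekg,bnuzf] add [vuc,sfj] -> 12 lines: gud tqkib pkod kjuco ojemr vuc sfj aalvg uosk fge pffz xtkti
Hunk 3: at line 3 remove [kjuco] add [fmcg] -> 12 lines: gud tqkib pkod fmcg ojemr vuc sfj aalvg uosk fge pffz xtkti
Hunk 4: at line 8 remove [uosk,fge] add [ixv] -> 11 lines: gud tqkib pkod fmcg ojemr vuc sfj aalvg ixv pffz xtkti
Hunk 5: at line 1 remove [tqkib,pkod] add [gkycz] -> 10 lines: gud gkycz fmcg ojemr vuc sfj aalvg ixv pffz xtkti
Hunk 6: at line 5 remove [sfj,aalvg,ixv] add [kfe,bip] -> 9 lines: gud gkycz fmcg ojemr vuc kfe bip pffz xtkti
Final line 7: bip

Answer: bip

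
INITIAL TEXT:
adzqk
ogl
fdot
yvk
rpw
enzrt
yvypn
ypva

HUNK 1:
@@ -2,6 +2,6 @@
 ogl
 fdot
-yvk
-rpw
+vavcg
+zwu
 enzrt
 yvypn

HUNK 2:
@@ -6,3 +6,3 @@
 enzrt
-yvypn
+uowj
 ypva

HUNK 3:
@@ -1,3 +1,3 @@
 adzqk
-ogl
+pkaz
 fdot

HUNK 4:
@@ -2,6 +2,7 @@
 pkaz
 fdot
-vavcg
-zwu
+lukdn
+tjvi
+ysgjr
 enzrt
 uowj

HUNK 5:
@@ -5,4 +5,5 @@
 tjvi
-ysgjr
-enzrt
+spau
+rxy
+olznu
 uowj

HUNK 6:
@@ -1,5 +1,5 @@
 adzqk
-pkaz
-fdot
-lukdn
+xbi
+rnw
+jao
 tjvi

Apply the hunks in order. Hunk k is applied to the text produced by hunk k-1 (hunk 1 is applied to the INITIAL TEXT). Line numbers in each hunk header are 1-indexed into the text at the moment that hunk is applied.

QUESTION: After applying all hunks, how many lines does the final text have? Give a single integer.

Answer: 10

Derivation:
Hunk 1: at line 2 remove [yvk,rpw] add [vavcg,zwu] -> 8 lines: adzqk ogl fdot vavcg zwu enzrt yvypn ypva
Hunk 2: at line 6 remove [yvypn] add [uowj] -> 8 lines: adzqk ogl fdot vavcg zwu enzrt uowj ypva
Hunk 3: at line 1 remove [ogl] add [pkaz] -> 8 lines: adzqk pkaz fdot vavcg zwu enzrt uowj ypva
Hunk 4: at line 2 remove [vavcg,zwu] add [lukdn,tjvi,ysgjr] -> 9 lines: adzqk pkaz fdot lukdn tjvi ysgjr enzrt uowj ypva
Hunk 5: at line 5 remove [ysgjr,enzrt] add [spau,rxy,olznu] -> 10 lines: adzqk pkaz fdot lukdn tjvi spau rxy olznu uowj ypva
Hunk 6: at line 1 remove [pkaz,fdot,lukdn] add [xbi,rnw,jao] -> 10 lines: adzqk xbi rnw jao tjvi spau rxy olznu uowj ypva
Final line count: 10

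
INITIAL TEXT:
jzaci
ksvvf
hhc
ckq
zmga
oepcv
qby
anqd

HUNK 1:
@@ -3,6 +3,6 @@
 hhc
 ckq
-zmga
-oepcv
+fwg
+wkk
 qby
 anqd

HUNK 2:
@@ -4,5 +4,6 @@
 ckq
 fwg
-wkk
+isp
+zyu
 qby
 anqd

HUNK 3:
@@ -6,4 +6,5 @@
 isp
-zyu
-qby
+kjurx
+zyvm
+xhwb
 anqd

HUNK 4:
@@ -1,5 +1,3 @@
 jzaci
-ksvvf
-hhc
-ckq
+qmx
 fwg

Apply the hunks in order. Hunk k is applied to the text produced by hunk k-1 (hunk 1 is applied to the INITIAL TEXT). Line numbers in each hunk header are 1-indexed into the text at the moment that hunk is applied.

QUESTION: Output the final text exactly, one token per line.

Hunk 1: at line 3 remove [zmga,oepcv] add [fwg,wkk] -> 8 lines: jzaci ksvvf hhc ckq fwg wkk qby anqd
Hunk 2: at line 4 remove [wkk] add [isp,zyu] -> 9 lines: jzaci ksvvf hhc ckq fwg isp zyu qby anqd
Hunk 3: at line 6 remove [zyu,qby] add [kjurx,zyvm,xhwb] -> 10 lines: jzaci ksvvf hhc ckq fwg isp kjurx zyvm xhwb anqd
Hunk 4: at line 1 remove [ksvvf,hhc,ckq] add [qmx] -> 8 lines: jzaci qmx fwg isp kjurx zyvm xhwb anqd

Answer: jzaci
qmx
fwg
isp
kjurx
zyvm
xhwb
anqd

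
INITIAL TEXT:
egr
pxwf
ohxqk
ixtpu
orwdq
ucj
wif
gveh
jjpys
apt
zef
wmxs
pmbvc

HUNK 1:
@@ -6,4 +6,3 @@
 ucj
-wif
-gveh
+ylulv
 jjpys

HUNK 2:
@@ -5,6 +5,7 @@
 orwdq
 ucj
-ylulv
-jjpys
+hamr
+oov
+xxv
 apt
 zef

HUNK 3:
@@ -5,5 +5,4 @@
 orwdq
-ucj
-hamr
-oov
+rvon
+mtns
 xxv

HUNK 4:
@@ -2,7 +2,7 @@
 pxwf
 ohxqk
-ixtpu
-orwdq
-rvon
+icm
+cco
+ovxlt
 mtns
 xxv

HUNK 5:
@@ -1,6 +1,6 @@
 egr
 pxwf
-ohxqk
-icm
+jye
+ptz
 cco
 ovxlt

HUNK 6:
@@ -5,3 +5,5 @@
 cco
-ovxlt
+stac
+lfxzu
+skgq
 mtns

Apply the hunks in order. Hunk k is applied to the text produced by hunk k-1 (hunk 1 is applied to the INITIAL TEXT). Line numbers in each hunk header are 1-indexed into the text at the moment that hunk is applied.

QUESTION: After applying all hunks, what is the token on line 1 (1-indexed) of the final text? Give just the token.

Hunk 1: at line 6 remove [wif,gveh] add [ylulv] -> 12 lines: egr pxwf ohxqk ixtpu orwdq ucj ylulv jjpys apt zef wmxs pmbvc
Hunk 2: at line 5 remove [ylulv,jjpys] add [hamr,oov,xxv] -> 13 lines: egr pxwf ohxqk ixtpu orwdq ucj hamr oov xxv apt zef wmxs pmbvc
Hunk 3: at line 5 remove [ucj,hamr,oov] add [rvon,mtns] -> 12 lines: egr pxwf ohxqk ixtpu orwdq rvon mtns xxv apt zef wmxs pmbvc
Hunk 4: at line 2 remove [ixtpu,orwdq,rvon] add [icm,cco,ovxlt] -> 12 lines: egr pxwf ohxqk icm cco ovxlt mtns xxv apt zef wmxs pmbvc
Hunk 5: at line 1 remove [ohxqk,icm] add [jye,ptz] -> 12 lines: egr pxwf jye ptz cco ovxlt mtns xxv apt zef wmxs pmbvc
Hunk 6: at line 5 remove [ovxlt] add [stac,lfxzu,skgq] -> 14 lines: egr pxwf jye ptz cco stac lfxzu skgq mtns xxv apt zef wmxs pmbvc
Final line 1: egr

Answer: egr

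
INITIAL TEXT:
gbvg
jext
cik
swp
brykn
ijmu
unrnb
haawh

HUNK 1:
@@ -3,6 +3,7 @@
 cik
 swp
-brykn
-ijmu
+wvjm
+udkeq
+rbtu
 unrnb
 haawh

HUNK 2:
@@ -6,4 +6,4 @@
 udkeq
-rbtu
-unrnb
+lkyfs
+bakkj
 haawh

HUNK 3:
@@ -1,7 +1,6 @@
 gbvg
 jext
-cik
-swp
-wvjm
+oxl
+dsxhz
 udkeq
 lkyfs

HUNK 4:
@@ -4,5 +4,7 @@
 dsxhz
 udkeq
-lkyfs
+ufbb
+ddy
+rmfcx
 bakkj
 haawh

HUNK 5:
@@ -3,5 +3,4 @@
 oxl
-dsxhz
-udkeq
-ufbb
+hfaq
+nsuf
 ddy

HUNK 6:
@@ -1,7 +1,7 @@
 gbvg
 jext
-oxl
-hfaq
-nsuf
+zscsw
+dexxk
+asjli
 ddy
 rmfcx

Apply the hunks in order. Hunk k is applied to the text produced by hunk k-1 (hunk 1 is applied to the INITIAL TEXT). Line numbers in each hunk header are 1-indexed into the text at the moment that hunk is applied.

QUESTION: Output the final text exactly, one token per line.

Hunk 1: at line 3 remove [brykn,ijmu] add [wvjm,udkeq,rbtu] -> 9 lines: gbvg jext cik swp wvjm udkeq rbtu unrnb haawh
Hunk 2: at line 6 remove [rbtu,unrnb] add [lkyfs,bakkj] -> 9 lines: gbvg jext cik swp wvjm udkeq lkyfs bakkj haawh
Hunk 3: at line 1 remove [cik,swp,wvjm] add [oxl,dsxhz] -> 8 lines: gbvg jext oxl dsxhz udkeq lkyfs bakkj haawh
Hunk 4: at line 4 remove [lkyfs] add [ufbb,ddy,rmfcx] -> 10 lines: gbvg jext oxl dsxhz udkeq ufbb ddy rmfcx bakkj haawh
Hunk 5: at line 3 remove [dsxhz,udkeq,ufbb] add [hfaq,nsuf] -> 9 lines: gbvg jext oxl hfaq nsuf ddy rmfcx bakkj haawh
Hunk 6: at line 1 remove [oxl,hfaq,nsuf] add [zscsw,dexxk,asjli] -> 9 lines: gbvg jext zscsw dexxk asjli ddy rmfcx bakkj haawh

Answer: gbvg
jext
zscsw
dexxk
asjli
ddy
rmfcx
bakkj
haawh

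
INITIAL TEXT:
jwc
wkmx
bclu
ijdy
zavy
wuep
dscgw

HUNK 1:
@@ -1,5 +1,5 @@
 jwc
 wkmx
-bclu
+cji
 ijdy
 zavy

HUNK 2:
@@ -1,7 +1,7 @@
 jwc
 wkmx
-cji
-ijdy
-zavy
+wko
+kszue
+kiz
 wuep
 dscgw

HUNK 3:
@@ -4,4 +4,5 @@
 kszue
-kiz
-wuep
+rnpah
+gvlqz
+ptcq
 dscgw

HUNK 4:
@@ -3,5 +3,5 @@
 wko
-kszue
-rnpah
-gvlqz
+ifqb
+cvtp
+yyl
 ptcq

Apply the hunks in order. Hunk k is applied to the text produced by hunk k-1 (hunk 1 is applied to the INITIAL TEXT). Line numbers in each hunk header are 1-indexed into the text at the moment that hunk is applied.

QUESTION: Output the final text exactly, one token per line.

Answer: jwc
wkmx
wko
ifqb
cvtp
yyl
ptcq
dscgw

Derivation:
Hunk 1: at line 1 remove [bclu] add [cji] -> 7 lines: jwc wkmx cji ijdy zavy wuep dscgw
Hunk 2: at line 1 remove [cji,ijdy,zavy] add [wko,kszue,kiz] -> 7 lines: jwc wkmx wko kszue kiz wuep dscgw
Hunk 3: at line 4 remove [kiz,wuep] add [rnpah,gvlqz,ptcq] -> 8 lines: jwc wkmx wko kszue rnpah gvlqz ptcq dscgw
Hunk 4: at line 3 remove [kszue,rnpah,gvlqz] add [ifqb,cvtp,yyl] -> 8 lines: jwc wkmx wko ifqb cvtp yyl ptcq dscgw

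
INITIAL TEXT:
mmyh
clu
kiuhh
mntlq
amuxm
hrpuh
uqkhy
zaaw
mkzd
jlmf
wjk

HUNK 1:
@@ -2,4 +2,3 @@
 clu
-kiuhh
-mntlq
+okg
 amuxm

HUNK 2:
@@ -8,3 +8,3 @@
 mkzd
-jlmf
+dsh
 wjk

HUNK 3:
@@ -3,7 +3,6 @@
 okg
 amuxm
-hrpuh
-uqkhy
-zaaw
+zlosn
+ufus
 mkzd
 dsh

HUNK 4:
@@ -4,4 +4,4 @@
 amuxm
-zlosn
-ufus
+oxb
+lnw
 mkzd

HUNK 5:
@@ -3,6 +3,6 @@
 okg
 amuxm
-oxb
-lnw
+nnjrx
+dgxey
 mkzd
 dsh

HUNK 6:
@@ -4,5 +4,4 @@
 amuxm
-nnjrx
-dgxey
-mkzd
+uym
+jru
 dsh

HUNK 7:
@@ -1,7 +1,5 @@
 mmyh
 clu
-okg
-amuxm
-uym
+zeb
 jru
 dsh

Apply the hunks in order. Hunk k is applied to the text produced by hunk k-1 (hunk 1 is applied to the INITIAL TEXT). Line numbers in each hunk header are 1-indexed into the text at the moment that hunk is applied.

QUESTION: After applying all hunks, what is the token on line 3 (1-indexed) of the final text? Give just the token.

Hunk 1: at line 2 remove [kiuhh,mntlq] add [okg] -> 10 lines: mmyh clu okg amuxm hrpuh uqkhy zaaw mkzd jlmf wjk
Hunk 2: at line 8 remove [jlmf] add [dsh] -> 10 lines: mmyh clu okg amuxm hrpuh uqkhy zaaw mkzd dsh wjk
Hunk 3: at line 3 remove [hrpuh,uqkhy,zaaw] add [zlosn,ufus] -> 9 lines: mmyh clu okg amuxm zlosn ufus mkzd dsh wjk
Hunk 4: at line 4 remove [zlosn,ufus] add [oxb,lnw] -> 9 lines: mmyh clu okg amuxm oxb lnw mkzd dsh wjk
Hunk 5: at line 3 remove [oxb,lnw] add [nnjrx,dgxey] -> 9 lines: mmyh clu okg amuxm nnjrx dgxey mkzd dsh wjk
Hunk 6: at line 4 remove [nnjrx,dgxey,mkzd] add [uym,jru] -> 8 lines: mmyh clu okg amuxm uym jru dsh wjk
Hunk 7: at line 1 remove [okg,amuxm,uym] add [zeb] -> 6 lines: mmyh clu zeb jru dsh wjk
Final line 3: zeb

Answer: zeb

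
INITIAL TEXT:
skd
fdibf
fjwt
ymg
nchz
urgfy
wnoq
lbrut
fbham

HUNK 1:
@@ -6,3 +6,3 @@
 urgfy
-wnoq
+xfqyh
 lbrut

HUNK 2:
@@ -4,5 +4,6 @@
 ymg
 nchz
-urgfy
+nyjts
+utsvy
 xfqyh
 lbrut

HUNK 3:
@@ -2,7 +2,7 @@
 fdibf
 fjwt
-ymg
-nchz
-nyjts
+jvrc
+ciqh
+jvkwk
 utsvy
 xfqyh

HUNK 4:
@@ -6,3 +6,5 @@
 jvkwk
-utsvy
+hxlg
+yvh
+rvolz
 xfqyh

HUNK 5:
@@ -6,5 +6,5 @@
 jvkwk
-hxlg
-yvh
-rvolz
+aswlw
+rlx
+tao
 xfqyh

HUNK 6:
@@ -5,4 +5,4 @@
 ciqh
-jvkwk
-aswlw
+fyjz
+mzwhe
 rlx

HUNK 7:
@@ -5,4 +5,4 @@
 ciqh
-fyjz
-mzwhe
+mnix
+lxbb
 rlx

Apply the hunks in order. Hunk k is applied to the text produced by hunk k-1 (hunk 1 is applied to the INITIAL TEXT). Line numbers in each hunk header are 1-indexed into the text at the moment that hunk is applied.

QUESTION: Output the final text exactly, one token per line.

Hunk 1: at line 6 remove [wnoq] add [xfqyh] -> 9 lines: skd fdibf fjwt ymg nchz urgfy xfqyh lbrut fbham
Hunk 2: at line 4 remove [urgfy] add [nyjts,utsvy] -> 10 lines: skd fdibf fjwt ymg nchz nyjts utsvy xfqyh lbrut fbham
Hunk 3: at line 2 remove [ymg,nchz,nyjts] add [jvrc,ciqh,jvkwk] -> 10 lines: skd fdibf fjwt jvrc ciqh jvkwk utsvy xfqyh lbrut fbham
Hunk 4: at line 6 remove [utsvy] add [hxlg,yvh,rvolz] -> 12 lines: skd fdibf fjwt jvrc ciqh jvkwk hxlg yvh rvolz xfqyh lbrut fbham
Hunk 5: at line 6 remove [hxlg,yvh,rvolz] add [aswlw,rlx,tao] -> 12 lines: skd fdibf fjwt jvrc ciqh jvkwk aswlw rlx tao xfqyh lbrut fbham
Hunk 6: at line 5 remove [jvkwk,aswlw] add [fyjz,mzwhe] -> 12 lines: skd fdibf fjwt jvrc ciqh fyjz mzwhe rlx tao xfqyh lbrut fbham
Hunk 7: at line 5 remove [fyjz,mzwhe] add [mnix,lxbb] -> 12 lines: skd fdibf fjwt jvrc ciqh mnix lxbb rlx tao xfqyh lbrut fbham

Answer: skd
fdibf
fjwt
jvrc
ciqh
mnix
lxbb
rlx
tao
xfqyh
lbrut
fbham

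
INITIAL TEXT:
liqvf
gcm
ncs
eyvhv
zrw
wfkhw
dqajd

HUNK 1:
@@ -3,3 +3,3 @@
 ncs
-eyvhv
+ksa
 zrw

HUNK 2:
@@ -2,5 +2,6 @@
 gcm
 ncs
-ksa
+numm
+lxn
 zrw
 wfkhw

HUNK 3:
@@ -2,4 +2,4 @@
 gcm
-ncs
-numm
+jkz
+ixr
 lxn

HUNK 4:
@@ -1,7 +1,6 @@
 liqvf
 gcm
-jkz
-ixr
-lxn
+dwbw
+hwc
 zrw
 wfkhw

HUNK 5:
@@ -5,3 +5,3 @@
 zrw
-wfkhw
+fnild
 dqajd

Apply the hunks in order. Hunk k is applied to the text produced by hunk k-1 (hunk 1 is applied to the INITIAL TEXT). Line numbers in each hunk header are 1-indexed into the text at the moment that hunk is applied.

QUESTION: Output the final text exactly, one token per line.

Hunk 1: at line 3 remove [eyvhv] add [ksa] -> 7 lines: liqvf gcm ncs ksa zrw wfkhw dqajd
Hunk 2: at line 2 remove [ksa] add [numm,lxn] -> 8 lines: liqvf gcm ncs numm lxn zrw wfkhw dqajd
Hunk 3: at line 2 remove [ncs,numm] add [jkz,ixr] -> 8 lines: liqvf gcm jkz ixr lxn zrw wfkhw dqajd
Hunk 4: at line 1 remove [jkz,ixr,lxn] add [dwbw,hwc] -> 7 lines: liqvf gcm dwbw hwc zrw wfkhw dqajd
Hunk 5: at line 5 remove [wfkhw] add [fnild] -> 7 lines: liqvf gcm dwbw hwc zrw fnild dqajd

Answer: liqvf
gcm
dwbw
hwc
zrw
fnild
dqajd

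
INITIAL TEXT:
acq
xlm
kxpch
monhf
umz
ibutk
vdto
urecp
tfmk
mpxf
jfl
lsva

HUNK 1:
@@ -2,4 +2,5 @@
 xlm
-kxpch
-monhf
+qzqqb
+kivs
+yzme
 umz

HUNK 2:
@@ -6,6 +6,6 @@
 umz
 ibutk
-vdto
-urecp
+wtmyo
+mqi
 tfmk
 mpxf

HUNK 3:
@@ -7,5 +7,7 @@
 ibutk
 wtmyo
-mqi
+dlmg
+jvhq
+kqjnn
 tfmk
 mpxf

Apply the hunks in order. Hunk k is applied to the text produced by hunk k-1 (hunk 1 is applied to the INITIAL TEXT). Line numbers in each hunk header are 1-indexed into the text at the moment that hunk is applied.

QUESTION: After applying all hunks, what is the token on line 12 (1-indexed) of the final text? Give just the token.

Hunk 1: at line 2 remove [kxpch,monhf] add [qzqqb,kivs,yzme] -> 13 lines: acq xlm qzqqb kivs yzme umz ibutk vdto urecp tfmk mpxf jfl lsva
Hunk 2: at line 6 remove [vdto,urecp] add [wtmyo,mqi] -> 13 lines: acq xlm qzqqb kivs yzme umz ibutk wtmyo mqi tfmk mpxf jfl lsva
Hunk 3: at line 7 remove [mqi] add [dlmg,jvhq,kqjnn] -> 15 lines: acq xlm qzqqb kivs yzme umz ibutk wtmyo dlmg jvhq kqjnn tfmk mpxf jfl lsva
Final line 12: tfmk

Answer: tfmk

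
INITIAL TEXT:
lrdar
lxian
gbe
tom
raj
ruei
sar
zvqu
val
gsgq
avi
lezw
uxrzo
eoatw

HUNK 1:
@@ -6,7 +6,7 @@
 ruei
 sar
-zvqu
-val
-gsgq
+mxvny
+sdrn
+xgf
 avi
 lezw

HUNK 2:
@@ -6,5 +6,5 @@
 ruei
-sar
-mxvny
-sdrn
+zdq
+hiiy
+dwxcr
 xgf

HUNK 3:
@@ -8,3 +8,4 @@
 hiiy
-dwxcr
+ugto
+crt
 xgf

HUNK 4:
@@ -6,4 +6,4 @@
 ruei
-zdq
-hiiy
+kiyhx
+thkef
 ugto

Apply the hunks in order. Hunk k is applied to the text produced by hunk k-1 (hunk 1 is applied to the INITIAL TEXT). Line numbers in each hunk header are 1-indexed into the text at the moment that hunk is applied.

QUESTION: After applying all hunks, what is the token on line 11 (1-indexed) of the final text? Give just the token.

Answer: xgf

Derivation:
Hunk 1: at line 6 remove [zvqu,val,gsgq] add [mxvny,sdrn,xgf] -> 14 lines: lrdar lxian gbe tom raj ruei sar mxvny sdrn xgf avi lezw uxrzo eoatw
Hunk 2: at line 6 remove [sar,mxvny,sdrn] add [zdq,hiiy,dwxcr] -> 14 lines: lrdar lxian gbe tom raj ruei zdq hiiy dwxcr xgf avi lezw uxrzo eoatw
Hunk 3: at line 8 remove [dwxcr] add [ugto,crt] -> 15 lines: lrdar lxian gbe tom raj ruei zdq hiiy ugto crt xgf avi lezw uxrzo eoatw
Hunk 4: at line 6 remove [zdq,hiiy] add [kiyhx,thkef] -> 15 lines: lrdar lxian gbe tom raj ruei kiyhx thkef ugto crt xgf avi lezw uxrzo eoatw
Final line 11: xgf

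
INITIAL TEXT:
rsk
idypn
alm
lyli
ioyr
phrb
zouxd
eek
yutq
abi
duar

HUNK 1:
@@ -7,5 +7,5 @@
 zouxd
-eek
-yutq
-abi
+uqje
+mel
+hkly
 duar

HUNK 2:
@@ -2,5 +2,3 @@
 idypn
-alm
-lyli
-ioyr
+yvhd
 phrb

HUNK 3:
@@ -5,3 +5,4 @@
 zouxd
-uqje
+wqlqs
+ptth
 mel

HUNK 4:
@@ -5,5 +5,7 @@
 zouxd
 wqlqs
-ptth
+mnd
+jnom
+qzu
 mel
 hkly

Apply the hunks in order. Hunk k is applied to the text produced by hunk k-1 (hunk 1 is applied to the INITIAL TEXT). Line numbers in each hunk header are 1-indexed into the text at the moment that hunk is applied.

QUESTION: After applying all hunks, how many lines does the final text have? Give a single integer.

Answer: 12

Derivation:
Hunk 1: at line 7 remove [eek,yutq,abi] add [uqje,mel,hkly] -> 11 lines: rsk idypn alm lyli ioyr phrb zouxd uqje mel hkly duar
Hunk 2: at line 2 remove [alm,lyli,ioyr] add [yvhd] -> 9 lines: rsk idypn yvhd phrb zouxd uqje mel hkly duar
Hunk 3: at line 5 remove [uqje] add [wqlqs,ptth] -> 10 lines: rsk idypn yvhd phrb zouxd wqlqs ptth mel hkly duar
Hunk 4: at line 5 remove [ptth] add [mnd,jnom,qzu] -> 12 lines: rsk idypn yvhd phrb zouxd wqlqs mnd jnom qzu mel hkly duar
Final line count: 12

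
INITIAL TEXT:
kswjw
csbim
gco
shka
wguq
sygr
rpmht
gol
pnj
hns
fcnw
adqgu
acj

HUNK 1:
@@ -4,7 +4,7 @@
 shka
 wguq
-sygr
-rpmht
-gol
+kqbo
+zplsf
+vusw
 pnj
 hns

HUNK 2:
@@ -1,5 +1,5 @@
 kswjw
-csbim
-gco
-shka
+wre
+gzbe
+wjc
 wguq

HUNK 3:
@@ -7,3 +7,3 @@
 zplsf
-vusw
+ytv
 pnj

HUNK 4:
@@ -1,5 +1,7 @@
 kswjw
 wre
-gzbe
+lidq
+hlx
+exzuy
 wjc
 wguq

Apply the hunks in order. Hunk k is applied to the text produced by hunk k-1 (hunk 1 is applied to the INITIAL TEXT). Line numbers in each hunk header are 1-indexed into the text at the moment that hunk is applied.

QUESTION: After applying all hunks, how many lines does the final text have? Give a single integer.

Hunk 1: at line 4 remove [sygr,rpmht,gol] add [kqbo,zplsf,vusw] -> 13 lines: kswjw csbim gco shka wguq kqbo zplsf vusw pnj hns fcnw adqgu acj
Hunk 2: at line 1 remove [csbim,gco,shka] add [wre,gzbe,wjc] -> 13 lines: kswjw wre gzbe wjc wguq kqbo zplsf vusw pnj hns fcnw adqgu acj
Hunk 3: at line 7 remove [vusw] add [ytv] -> 13 lines: kswjw wre gzbe wjc wguq kqbo zplsf ytv pnj hns fcnw adqgu acj
Hunk 4: at line 1 remove [gzbe] add [lidq,hlx,exzuy] -> 15 lines: kswjw wre lidq hlx exzuy wjc wguq kqbo zplsf ytv pnj hns fcnw adqgu acj
Final line count: 15

Answer: 15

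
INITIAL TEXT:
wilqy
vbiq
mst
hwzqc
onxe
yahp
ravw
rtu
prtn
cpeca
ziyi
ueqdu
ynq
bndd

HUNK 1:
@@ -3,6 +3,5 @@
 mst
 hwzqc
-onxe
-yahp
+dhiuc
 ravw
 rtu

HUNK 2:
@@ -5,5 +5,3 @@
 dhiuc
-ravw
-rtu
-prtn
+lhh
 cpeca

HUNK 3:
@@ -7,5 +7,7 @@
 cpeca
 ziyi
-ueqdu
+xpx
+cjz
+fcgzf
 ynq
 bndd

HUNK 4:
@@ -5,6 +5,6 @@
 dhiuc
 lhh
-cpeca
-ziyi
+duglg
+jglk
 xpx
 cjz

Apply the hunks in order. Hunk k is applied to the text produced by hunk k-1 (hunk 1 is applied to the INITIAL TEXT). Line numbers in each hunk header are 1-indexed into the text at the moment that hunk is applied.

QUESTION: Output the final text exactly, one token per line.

Hunk 1: at line 3 remove [onxe,yahp] add [dhiuc] -> 13 lines: wilqy vbiq mst hwzqc dhiuc ravw rtu prtn cpeca ziyi ueqdu ynq bndd
Hunk 2: at line 5 remove [ravw,rtu,prtn] add [lhh] -> 11 lines: wilqy vbiq mst hwzqc dhiuc lhh cpeca ziyi ueqdu ynq bndd
Hunk 3: at line 7 remove [ueqdu] add [xpx,cjz,fcgzf] -> 13 lines: wilqy vbiq mst hwzqc dhiuc lhh cpeca ziyi xpx cjz fcgzf ynq bndd
Hunk 4: at line 5 remove [cpeca,ziyi] add [duglg,jglk] -> 13 lines: wilqy vbiq mst hwzqc dhiuc lhh duglg jglk xpx cjz fcgzf ynq bndd

Answer: wilqy
vbiq
mst
hwzqc
dhiuc
lhh
duglg
jglk
xpx
cjz
fcgzf
ynq
bndd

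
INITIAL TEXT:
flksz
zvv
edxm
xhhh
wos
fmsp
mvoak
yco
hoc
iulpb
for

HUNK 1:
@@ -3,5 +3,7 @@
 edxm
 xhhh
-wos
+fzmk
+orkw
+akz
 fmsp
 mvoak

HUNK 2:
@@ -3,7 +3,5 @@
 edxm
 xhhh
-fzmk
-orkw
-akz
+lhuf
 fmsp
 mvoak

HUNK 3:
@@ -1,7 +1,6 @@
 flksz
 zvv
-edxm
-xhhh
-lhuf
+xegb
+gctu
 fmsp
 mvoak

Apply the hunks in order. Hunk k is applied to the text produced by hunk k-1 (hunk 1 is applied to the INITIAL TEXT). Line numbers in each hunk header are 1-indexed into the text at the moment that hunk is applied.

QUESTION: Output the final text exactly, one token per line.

Hunk 1: at line 3 remove [wos] add [fzmk,orkw,akz] -> 13 lines: flksz zvv edxm xhhh fzmk orkw akz fmsp mvoak yco hoc iulpb for
Hunk 2: at line 3 remove [fzmk,orkw,akz] add [lhuf] -> 11 lines: flksz zvv edxm xhhh lhuf fmsp mvoak yco hoc iulpb for
Hunk 3: at line 1 remove [edxm,xhhh,lhuf] add [xegb,gctu] -> 10 lines: flksz zvv xegb gctu fmsp mvoak yco hoc iulpb for

Answer: flksz
zvv
xegb
gctu
fmsp
mvoak
yco
hoc
iulpb
for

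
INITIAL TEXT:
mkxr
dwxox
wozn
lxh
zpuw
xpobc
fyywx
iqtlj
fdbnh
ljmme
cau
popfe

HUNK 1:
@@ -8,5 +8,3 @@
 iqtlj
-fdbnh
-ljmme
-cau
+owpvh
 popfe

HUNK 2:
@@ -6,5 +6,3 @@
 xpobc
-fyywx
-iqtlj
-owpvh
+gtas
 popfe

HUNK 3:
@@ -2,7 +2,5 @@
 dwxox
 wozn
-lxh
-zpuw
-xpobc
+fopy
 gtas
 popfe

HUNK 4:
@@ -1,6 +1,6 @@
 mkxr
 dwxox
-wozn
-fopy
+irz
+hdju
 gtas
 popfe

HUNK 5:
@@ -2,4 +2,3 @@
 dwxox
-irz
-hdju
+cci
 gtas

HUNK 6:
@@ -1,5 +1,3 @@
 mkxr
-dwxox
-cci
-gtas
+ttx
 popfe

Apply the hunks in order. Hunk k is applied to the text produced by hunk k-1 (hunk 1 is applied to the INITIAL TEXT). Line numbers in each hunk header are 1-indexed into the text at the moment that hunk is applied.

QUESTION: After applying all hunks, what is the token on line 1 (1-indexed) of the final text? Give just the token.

Answer: mkxr

Derivation:
Hunk 1: at line 8 remove [fdbnh,ljmme,cau] add [owpvh] -> 10 lines: mkxr dwxox wozn lxh zpuw xpobc fyywx iqtlj owpvh popfe
Hunk 2: at line 6 remove [fyywx,iqtlj,owpvh] add [gtas] -> 8 lines: mkxr dwxox wozn lxh zpuw xpobc gtas popfe
Hunk 3: at line 2 remove [lxh,zpuw,xpobc] add [fopy] -> 6 lines: mkxr dwxox wozn fopy gtas popfe
Hunk 4: at line 1 remove [wozn,fopy] add [irz,hdju] -> 6 lines: mkxr dwxox irz hdju gtas popfe
Hunk 5: at line 2 remove [irz,hdju] add [cci] -> 5 lines: mkxr dwxox cci gtas popfe
Hunk 6: at line 1 remove [dwxox,cci,gtas] add [ttx] -> 3 lines: mkxr ttx popfe
Final line 1: mkxr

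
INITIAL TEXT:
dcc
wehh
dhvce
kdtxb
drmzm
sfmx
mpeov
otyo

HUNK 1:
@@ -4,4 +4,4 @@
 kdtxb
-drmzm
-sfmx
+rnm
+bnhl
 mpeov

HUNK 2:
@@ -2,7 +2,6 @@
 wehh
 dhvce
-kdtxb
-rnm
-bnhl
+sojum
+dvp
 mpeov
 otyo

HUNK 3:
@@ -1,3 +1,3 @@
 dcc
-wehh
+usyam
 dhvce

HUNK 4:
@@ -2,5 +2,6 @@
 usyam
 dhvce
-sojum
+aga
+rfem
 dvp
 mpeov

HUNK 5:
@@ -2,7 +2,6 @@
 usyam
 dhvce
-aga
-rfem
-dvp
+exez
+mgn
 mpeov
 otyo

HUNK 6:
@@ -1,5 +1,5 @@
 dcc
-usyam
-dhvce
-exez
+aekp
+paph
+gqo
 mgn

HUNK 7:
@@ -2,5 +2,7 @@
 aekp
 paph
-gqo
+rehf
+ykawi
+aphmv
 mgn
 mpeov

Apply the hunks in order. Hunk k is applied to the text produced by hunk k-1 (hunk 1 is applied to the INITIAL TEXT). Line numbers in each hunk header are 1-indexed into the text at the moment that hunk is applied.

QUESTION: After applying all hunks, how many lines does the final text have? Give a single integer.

Answer: 9

Derivation:
Hunk 1: at line 4 remove [drmzm,sfmx] add [rnm,bnhl] -> 8 lines: dcc wehh dhvce kdtxb rnm bnhl mpeov otyo
Hunk 2: at line 2 remove [kdtxb,rnm,bnhl] add [sojum,dvp] -> 7 lines: dcc wehh dhvce sojum dvp mpeov otyo
Hunk 3: at line 1 remove [wehh] add [usyam] -> 7 lines: dcc usyam dhvce sojum dvp mpeov otyo
Hunk 4: at line 2 remove [sojum] add [aga,rfem] -> 8 lines: dcc usyam dhvce aga rfem dvp mpeov otyo
Hunk 5: at line 2 remove [aga,rfem,dvp] add [exez,mgn] -> 7 lines: dcc usyam dhvce exez mgn mpeov otyo
Hunk 6: at line 1 remove [usyam,dhvce,exez] add [aekp,paph,gqo] -> 7 lines: dcc aekp paph gqo mgn mpeov otyo
Hunk 7: at line 2 remove [gqo] add [rehf,ykawi,aphmv] -> 9 lines: dcc aekp paph rehf ykawi aphmv mgn mpeov otyo
Final line count: 9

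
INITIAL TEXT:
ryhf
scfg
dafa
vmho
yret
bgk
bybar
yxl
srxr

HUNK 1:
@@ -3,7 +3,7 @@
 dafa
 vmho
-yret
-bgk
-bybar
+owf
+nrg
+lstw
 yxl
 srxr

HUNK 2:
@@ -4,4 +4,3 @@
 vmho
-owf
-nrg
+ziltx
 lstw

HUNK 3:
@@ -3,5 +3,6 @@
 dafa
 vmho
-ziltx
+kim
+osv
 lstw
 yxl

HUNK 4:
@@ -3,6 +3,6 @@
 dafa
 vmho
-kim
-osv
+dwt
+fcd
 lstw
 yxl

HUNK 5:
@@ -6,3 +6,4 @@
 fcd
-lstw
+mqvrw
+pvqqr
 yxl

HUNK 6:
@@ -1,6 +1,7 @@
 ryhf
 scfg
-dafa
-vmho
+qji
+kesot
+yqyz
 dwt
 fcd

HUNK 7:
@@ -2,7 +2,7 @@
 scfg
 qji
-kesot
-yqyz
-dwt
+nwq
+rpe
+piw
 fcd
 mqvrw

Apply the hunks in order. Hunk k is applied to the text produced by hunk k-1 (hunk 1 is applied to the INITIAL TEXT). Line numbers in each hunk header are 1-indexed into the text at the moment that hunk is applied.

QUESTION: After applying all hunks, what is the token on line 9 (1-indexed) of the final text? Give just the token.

Hunk 1: at line 3 remove [yret,bgk,bybar] add [owf,nrg,lstw] -> 9 lines: ryhf scfg dafa vmho owf nrg lstw yxl srxr
Hunk 2: at line 4 remove [owf,nrg] add [ziltx] -> 8 lines: ryhf scfg dafa vmho ziltx lstw yxl srxr
Hunk 3: at line 3 remove [ziltx] add [kim,osv] -> 9 lines: ryhf scfg dafa vmho kim osv lstw yxl srxr
Hunk 4: at line 3 remove [kim,osv] add [dwt,fcd] -> 9 lines: ryhf scfg dafa vmho dwt fcd lstw yxl srxr
Hunk 5: at line 6 remove [lstw] add [mqvrw,pvqqr] -> 10 lines: ryhf scfg dafa vmho dwt fcd mqvrw pvqqr yxl srxr
Hunk 6: at line 1 remove [dafa,vmho] add [qji,kesot,yqyz] -> 11 lines: ryhf scfg qji kesot yqyz dwt fcd mqvrw pvqqr yxl srxr
Hunk 7: at line 2 remove [kesot,yqyz,dwt] add [nwq,rpe,piw] -> 11 lines: ryhf scfg qji nwq rpe piw fcd mqvrw pvqqr yxl srxr
Final line 9: pvqqr

Answer: pvqqr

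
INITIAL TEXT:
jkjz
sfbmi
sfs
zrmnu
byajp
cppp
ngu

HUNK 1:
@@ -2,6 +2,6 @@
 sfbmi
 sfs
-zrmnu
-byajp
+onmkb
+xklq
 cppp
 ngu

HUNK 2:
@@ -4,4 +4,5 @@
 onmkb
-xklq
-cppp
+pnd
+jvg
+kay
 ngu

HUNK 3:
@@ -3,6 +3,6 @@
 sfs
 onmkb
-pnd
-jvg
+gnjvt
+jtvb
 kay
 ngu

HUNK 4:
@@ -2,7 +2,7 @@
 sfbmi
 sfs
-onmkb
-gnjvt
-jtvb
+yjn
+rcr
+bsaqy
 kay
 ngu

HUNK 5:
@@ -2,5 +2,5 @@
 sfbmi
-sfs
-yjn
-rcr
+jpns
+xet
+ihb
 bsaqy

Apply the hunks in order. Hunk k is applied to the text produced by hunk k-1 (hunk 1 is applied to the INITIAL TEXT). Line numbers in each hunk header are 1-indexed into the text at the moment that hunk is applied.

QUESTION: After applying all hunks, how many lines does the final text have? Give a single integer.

Hunk 1: at line 2 remove [zrmnu,byajp] add [onmkb,xklq] -> 7 lines: jkjz sfbmi sfs onmkb xklq cppp ngu
Hunk 2: at line 4 remove [xklq,cppp] add [pnd,jvg,kay] -> 8 lines: jkjz sfbmi sfs onmkb pnd jvg kay ngu
Hunk 3: at line 3 remove [pnd,jvg] add [gnjvt,jtvb] -> 8 lines: jkjz sfbmi sfs onmkb gnjvt jtvb kay ngu
Hunk 4: at line 2 remove [onmkb,gnjvt,jtvb] add [yjn,rcr,bsaqy] -> 8 lines: jkjz sfbmi sfs yjn rcr bsaqy kay ngu
Hunk 5: at line 2 remove [sfs,yjn,rcr] add [jpns,xet,ihb] -> 8 lines: jkjz sfbmi jpns xet ihb bsaqy kay ngu
Final line count: 8

Answer: 8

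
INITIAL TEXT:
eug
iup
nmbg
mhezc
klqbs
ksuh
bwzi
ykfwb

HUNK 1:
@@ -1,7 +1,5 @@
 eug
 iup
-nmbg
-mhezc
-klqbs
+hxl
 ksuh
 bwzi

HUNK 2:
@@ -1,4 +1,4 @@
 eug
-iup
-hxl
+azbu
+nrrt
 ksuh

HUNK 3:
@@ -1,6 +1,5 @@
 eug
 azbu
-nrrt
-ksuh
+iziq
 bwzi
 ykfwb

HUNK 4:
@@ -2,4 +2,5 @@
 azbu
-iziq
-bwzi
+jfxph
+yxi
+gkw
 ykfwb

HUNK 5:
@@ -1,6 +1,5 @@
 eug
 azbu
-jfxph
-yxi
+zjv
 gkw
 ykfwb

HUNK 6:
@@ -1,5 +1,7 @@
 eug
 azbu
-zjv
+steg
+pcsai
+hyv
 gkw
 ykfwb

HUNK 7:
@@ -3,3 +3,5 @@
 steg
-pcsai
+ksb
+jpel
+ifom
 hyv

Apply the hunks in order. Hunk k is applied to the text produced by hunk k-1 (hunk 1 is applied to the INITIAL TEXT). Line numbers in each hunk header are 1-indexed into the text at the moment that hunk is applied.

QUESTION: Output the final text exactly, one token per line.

Answer: eug
azbu
steg
ksb
jpel
ifom
hyv
gkw
ykfwb

Derivation:
Hunk 1: at line 1 remove [nmbg,mhezc,klqbs] add [hxl] -> 6 lines: eug iup hxl ksuh bwzi ykfwb
Hunk 2: at line 1 remove [iup,hxl] add [azbu,nrrt] -> 6 lines: eug azbu nrrt ksuh bwzi ykfwb
Hunk 3: at line 1 remove [nrrt,ksuh] add [iziq] -> 5 lines: eug azbu iziq bwzi ykfwb
Hunk 4: at line 2 remove [iziq,bwzi] add [jfxph,yxi,gkw] -> 6 lines: eug azbu jfxph yxi gkw ykfwb
Hunk 5: at line 1 remove [jfxph,yxi] add [zjv] -> 5 lines: eug azbu zjv gkw ykfwb
Hunk 6: at line 1 remove [zjv] add [steg,pcsai,hyv] -> 7 lines: eug azbu steg pcsai hyv gkw ykfwb
Hunk 7: at line 3 remove [pcsai] add [ksb,jpel,ifom] -> 9 lines: eug azbu steg ksb jpel ifom hyv gkw ykfwb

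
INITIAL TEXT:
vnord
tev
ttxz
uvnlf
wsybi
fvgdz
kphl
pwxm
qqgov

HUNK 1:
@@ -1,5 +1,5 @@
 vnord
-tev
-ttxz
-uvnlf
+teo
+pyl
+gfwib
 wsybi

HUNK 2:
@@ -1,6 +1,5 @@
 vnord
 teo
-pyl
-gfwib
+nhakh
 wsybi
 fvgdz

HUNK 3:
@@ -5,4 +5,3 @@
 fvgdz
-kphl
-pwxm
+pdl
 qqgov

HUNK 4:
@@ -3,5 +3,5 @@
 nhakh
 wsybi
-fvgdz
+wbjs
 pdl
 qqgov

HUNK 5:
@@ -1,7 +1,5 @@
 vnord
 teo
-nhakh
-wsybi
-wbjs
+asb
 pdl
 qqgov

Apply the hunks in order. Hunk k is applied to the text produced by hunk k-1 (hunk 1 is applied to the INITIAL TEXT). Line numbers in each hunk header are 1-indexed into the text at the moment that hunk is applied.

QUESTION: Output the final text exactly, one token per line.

Answer: vnord
teo
asb
pdl
qqgov

Derivation:
Hunk 1: at line 1 remove [tev,ttxz,uvnlf] add [teo,pyl,gfwib] -> 9 lines: vnord teo pyl gfwib wsybi fvgdz kphl pwxm qqgov
Hunk 2: at line 1 remove [pyl,gfwib] add [nhakh] -> 8 lines: vnord teo nhakh wsybi fvgdz kphl pwxm qqgov
Hunk 3: at line 5 remove [kphl,pwxm] add [pdl] -> 7 lines: vnord teo nhakh wsybi fvgdz pdl qqgov
Hunk 4: at line 3 remove [fvgdz] add [wbjs] -> 7 lines: vnord teo nhakh wsybi wbjs pdl qqgov
Hunk 5: at line 1 remove [nhakh,wsybi,wbjs] add [asb] -> 5 lines: vnord teo asb pdl qqgov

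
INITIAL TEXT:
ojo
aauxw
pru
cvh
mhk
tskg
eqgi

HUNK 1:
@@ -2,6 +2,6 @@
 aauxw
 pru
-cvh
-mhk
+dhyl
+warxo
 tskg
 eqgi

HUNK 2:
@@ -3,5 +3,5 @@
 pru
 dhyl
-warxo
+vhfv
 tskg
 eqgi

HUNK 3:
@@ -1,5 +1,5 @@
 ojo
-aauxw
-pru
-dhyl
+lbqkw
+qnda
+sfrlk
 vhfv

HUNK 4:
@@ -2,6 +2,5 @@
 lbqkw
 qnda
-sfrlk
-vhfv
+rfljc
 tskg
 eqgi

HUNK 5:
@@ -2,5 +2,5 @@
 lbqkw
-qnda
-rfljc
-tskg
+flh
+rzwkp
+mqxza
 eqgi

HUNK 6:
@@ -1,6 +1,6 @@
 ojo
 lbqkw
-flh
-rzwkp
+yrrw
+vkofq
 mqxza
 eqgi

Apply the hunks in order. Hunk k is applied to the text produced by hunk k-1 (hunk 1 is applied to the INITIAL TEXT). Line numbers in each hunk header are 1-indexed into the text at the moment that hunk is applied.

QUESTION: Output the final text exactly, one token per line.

Answer: ojo
lbqkw
yrrw
vkofq
mqxza
eqgi

Derivation:
Hunk 1: at line 2 remove [cvh,mhk] add [dhyl,warxo] -> 7 lines: ojo aauxw pru dhyl warxo tskg eqgi
Hunk 2: at line 3 remove [warxo] add [vhfv] -> 7 lines: ojo aauxw pru dhyl vhfv tskg eqgi
Hunk 3: at line 1 remove [aauxw,pru,dhyl] add [lbqkw,qnda,sfrlk] -> 7 lines: ojo lbqkw qnda sfrlk vhfv tskg eqgi
Hunk 4: at line 2 remove [sfrlk,vhfv] add [rfljc] -> 6 lines: ojo lbqkw qnda rfljc tskg eqgi
Hunk 5: at line 2 remove [qnda,rfljc,tskg] add [flh,rzwkp,mqxza] -> 6 lines: ojo lbqkw flh rzwkp mqxza eqgi
Hunk 6: at line 1 remove [flh,rzwkp] add [yrrw,vkofq] -> 6 lines: ojo lbqkw yrrw vkofq mqxza eqgi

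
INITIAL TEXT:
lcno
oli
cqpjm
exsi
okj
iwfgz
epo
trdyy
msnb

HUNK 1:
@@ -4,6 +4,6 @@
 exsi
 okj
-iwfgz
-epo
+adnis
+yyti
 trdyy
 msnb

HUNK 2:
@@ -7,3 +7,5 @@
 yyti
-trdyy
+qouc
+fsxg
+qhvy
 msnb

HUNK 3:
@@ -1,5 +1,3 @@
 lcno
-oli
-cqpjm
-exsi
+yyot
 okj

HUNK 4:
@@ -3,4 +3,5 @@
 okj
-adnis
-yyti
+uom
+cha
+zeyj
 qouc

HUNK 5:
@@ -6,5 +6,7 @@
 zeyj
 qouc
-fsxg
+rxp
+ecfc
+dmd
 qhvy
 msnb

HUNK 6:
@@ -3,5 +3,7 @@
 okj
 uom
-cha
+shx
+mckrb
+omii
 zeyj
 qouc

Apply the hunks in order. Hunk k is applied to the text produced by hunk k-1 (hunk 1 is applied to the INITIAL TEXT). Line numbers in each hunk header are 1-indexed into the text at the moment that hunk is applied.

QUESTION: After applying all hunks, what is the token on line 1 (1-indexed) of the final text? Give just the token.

Answer: lcno

Derivation:
Hunk 1: at line 4 remove [iwfgz,epo] add [adnis,yyti] -> 9 lines: lcno oli cqpjm exsi okj adnis yyti trdyy msnb
Hunk 2: at line 7 remove [trdyy] add [qouc,fsxg,qhvy] -> 11 lines: lcno oli cqpjm exsi okj adnis yyti qouc fsxg qhvy msnb
Hunk 3: at line 1 remove [oli,cqpjm,exsi] add [yyot] -> 9 lines: lcno yyot okj adnis yyti qouc fsxg qhvy msnb
Hunk 4: at line 3 remove [adnis,yyti] add [uom,cha,zeyj] -> 10 lines: lcno yyot okj uom cha zeyj qouc fsxg qhvy msnb
Hunk 5: at line 6 remove [fsxg] add [rxp,ecfc,dmd] -> 12 lines: lcno yyot okj uom cha zeyj qouc rxp ecfc dmd qhvy msnb
Hunk 6: at line 3 remove [cha] add [shx,mckrb,omii] -> 14 lines: lcno yyot okj uom shx mckrb omii zeyj qouc rxp ecfc dmd qhvy msnb
Final line 1: lcno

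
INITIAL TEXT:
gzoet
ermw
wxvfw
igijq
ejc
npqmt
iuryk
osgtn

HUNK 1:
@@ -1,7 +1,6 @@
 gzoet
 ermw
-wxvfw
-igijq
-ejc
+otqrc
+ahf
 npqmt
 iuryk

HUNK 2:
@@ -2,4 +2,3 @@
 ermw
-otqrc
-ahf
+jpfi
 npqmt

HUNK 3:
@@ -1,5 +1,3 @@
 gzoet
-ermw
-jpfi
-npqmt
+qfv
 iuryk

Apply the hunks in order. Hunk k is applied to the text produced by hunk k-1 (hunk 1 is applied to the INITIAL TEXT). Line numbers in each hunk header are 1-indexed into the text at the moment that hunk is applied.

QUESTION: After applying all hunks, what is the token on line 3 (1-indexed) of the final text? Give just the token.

Hunk 1: at line 1 remove [wxvfw,igijq,ejc] add [otqrc,ahf] -> 7 lines: gzoet ermw otqrc ahf npqmt iuryk osgtn
Hunk 2: at line 2 remove [otqrc,ahf] add [jpfi] -> 6 lines: gzoet ermw jpfi npqmt iuryk osgtn
Hunk 3: at line 1 remove [ermw,jpfi,npqmt] add [qfv] -> 4 lines: gzoet qfv iuryk osgtn
Final line 3: iuryk

Answer: iuryk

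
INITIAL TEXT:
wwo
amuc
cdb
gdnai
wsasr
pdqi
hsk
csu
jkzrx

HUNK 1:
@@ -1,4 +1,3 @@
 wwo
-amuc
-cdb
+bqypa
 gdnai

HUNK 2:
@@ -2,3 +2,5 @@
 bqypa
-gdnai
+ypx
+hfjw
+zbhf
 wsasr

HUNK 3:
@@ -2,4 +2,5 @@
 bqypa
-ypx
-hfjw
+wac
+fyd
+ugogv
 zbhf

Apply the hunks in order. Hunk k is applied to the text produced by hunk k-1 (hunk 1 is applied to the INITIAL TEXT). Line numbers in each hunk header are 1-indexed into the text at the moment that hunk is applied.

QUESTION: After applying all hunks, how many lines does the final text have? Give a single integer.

Answer: 11

Derivation:
Hunk 1: at line 1 remove [amuc,cdb] add [bqypa] -> 8 lines: wwo bqypa gdnai wsasr pdqi hsk csu jkzrx
Hunk 2: at line 2 remove [gdnai] add [ypx,hfjw,zbhf] -> 10 lines: wwo bqypa ypx hfjw zbhf wsasr pdqi hsk csu jkzrx
Hunk 3: at line 2 remove [ypx,hfjw] add [wac,fyd,ugogv] -> 11 lines: wwo bqypa wac fyd ugogv zbhf wsasr pdqi hsk csu jkzrx
Final line count: 11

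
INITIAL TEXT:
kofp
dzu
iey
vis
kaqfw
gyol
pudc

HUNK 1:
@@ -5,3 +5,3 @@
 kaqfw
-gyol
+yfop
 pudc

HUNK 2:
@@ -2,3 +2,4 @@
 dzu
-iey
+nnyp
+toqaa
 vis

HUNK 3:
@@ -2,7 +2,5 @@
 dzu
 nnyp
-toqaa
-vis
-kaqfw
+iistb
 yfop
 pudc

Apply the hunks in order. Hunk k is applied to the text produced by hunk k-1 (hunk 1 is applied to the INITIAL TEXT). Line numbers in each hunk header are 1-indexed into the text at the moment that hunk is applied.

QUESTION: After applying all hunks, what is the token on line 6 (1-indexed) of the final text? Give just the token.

Answer: pudc

Derivation:
Hunk 1: at line 5 remove [gyol] add [yfop] -> 7 lines: kofp dzu iey vis kaqfw yfop pudc
Hunk 2: at line 2 remove [iey] add [nnyp,toqaa] -> 8 lines: kofp dzu nnyp toqaa vis kaqfw yfop pudc
Hunk 3: at line 2 remove [toqaa,vis,kaqfw] add [iistb] -> 6 lines: kofp dzu nnyp iistb yfop pudc
Final line 6: pudc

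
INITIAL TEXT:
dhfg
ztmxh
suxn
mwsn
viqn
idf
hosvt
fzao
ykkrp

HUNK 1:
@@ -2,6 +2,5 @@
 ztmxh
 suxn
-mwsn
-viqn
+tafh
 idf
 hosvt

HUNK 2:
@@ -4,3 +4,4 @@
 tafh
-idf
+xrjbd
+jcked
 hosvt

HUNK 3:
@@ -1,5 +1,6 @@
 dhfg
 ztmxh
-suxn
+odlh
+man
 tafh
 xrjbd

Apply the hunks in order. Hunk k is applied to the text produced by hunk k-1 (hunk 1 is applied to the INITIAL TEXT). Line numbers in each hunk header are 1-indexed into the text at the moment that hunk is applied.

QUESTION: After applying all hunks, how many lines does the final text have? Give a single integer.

Answer: 10

Derivation:
Hunk 1: at line 2 remove [mwsn,viqn] add [tafh] -> 8 lines: dhfg ztmxh suxn tafh idf hosvt fzao ykkrp
Hunk 2: at line 4 remove [idf] add [xrjbd,jcked] -> 9 lines: dhfg ztmxh suxn tafh xrjbd jcked hosvt fzao ykkrp
Hunk 3: at line 1 remove [suxn] add [odlh,man] -> 10 lines: dhfg ztmxh odlh man tafh xrjbd jcked hosvt fzao ykkrp
Final line count: 10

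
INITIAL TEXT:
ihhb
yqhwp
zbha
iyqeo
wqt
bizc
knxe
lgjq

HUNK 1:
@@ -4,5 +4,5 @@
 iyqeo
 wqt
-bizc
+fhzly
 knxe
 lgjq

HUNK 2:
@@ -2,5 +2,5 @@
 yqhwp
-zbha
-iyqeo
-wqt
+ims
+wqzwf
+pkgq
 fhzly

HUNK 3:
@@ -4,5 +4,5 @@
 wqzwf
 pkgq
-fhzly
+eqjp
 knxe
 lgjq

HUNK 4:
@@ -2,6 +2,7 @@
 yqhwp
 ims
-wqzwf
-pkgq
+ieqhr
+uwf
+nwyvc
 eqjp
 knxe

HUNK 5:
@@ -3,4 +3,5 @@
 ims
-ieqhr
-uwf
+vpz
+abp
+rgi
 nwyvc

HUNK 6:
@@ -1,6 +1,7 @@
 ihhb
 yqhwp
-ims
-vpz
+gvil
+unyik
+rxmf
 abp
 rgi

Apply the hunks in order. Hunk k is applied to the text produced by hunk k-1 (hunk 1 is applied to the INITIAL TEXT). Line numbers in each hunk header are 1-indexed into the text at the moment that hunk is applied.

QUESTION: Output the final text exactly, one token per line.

Answer: ihhb
yqhwp
gvil
unyik
rxmf
abp
rgi
nwyvc
eqjp
knxe
lgjq

Derivation:
Hunk 1: at line 4 remove [bizc] add [fhzly] -> 8 lines: ihhb yqhwp zbha iyqeo wqt fhzly knxe lgjq
Hunk 2: at line 2 remove [zbha,iyqeo,wqt] add [ims,wqzwf,pkgq] -> 8 lines: ihhb yqhwp ims wqzwf pkgq fhzly knxe lgjq
Hunk 3: at line 4 remove [fhzly] add [eqjp] -> 8 lines: ihhb yqhwp ims wqzwf pkgq eqjp knxe lgjq
Hunk 4: at line 2 remove [wqzwf,pkgq] add [ieqhr,uwf,nwyvc] -> 9 lines: ihhb yqhwp ims ieqhr uwf nwyvc eqjp knxe lgjq
Hunk 5: at line 3 remove [ieqhr,uwf] add [vpz,abp,rgi] -> 10 lines: ihhb yqhwp ims vpz abp rgi nwyvc eqjp knxe lgjq
Hunk 6: at line 1 remove [ims,vpz] add [gvil,unyik,rxmf] -> 11 lines: ihhb yqhwp gvil unyik rxmf abp rgi nwyvc eqjp knxe lgjq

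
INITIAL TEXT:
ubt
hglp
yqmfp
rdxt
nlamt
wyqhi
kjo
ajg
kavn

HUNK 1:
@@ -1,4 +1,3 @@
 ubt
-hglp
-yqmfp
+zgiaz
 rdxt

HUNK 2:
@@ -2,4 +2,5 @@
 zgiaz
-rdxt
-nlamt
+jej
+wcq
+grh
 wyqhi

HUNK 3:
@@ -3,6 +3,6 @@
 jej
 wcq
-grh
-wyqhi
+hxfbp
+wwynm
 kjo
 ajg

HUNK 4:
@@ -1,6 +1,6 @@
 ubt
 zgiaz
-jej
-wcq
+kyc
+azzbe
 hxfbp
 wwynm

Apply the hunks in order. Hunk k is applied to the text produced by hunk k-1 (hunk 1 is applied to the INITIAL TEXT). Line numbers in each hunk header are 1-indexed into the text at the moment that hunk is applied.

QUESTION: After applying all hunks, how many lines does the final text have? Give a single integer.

Answer: 9

Derivation:
Hunk 1: at line 1 remove [hglp,yqmfp] add [zgiaz] -> 8 lines: ubt zgiaz rdxt nlamt wyqhi kjo ajg kavn
Hunk 2: at line 2 remove [rdxt,nlamt] add [jej,wcq,grh] -> 9 lines: ubt zgiaz jej wcq grh wyqhi kjo ajg kavn
Hunk 3: at line 3 remove [grh,wyqhi] add [hxfbp,wwynm] -> 9 lines: ubt zgiaz jej wcq hxfbp wwynm kjo ajg kavn
Hunk 4: at line 1 remove [jej,wcq] add [kyc,azzbe] -> 9 lines: ubt zgiaz kyc azzbe hxfbp wwynm kjo ajg kavn
Final line count: 9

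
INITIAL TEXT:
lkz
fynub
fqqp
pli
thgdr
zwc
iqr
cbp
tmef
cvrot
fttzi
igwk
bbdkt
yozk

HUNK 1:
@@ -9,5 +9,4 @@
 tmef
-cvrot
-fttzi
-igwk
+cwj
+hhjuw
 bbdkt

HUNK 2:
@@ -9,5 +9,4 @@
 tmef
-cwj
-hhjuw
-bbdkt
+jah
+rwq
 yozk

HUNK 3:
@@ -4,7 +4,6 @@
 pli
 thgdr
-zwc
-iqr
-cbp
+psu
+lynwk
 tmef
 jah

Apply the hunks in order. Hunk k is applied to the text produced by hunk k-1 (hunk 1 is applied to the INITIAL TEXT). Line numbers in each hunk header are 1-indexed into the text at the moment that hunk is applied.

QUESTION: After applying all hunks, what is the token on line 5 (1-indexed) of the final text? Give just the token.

Answer: thgdr

Derivation:
Hunk 1: at line 9 remove [cvrot,fttzi,igwk] add [cwj,hhjuw] -> 13 lines: lkz fynub fqqp pli thgdr zwc iqr cbp tmef cwj hhjuw bbdkt yozk
Hunk 2: at line 9 remove [cwj,hhjuw,bbdkt] add [jah,rwq] -> 12 lines: lkz fynub fqqp pli thgdr zwc iqr cbp tmef jah rwq yozk
Hunk 3: at line 4 remove [zwc,iqr,cbp] add [psu,lynwk] -> 11 lines: lkz fynub fqqp pli thgdr psu lynwk tmef jah rwq yozk
Final line 5: thgdr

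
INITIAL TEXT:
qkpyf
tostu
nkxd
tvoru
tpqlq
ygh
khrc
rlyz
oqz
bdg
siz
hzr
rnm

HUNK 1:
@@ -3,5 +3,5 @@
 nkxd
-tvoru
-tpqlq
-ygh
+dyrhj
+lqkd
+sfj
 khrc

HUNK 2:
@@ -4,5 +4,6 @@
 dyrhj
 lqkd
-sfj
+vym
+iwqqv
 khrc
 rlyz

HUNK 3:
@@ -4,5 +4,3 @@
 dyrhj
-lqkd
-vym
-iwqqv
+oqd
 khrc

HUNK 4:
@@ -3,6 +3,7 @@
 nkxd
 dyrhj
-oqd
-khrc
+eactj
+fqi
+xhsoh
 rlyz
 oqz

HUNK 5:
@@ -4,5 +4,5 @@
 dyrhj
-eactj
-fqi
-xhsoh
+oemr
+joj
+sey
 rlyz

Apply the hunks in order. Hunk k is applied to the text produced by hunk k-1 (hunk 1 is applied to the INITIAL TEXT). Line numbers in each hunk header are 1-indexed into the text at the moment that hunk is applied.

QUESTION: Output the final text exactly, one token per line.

Answer: qkpyf
tostu
nkxd
dyrhj
oemr
joj
sey
rlyz
oqz
bdg
siz
hzr
rnm

Derivation:
Hunk 1: at line 3 remove [tvoru,tpqlq,ygh] add [dyrhj,lqkd,sfj] -> 13 lines: qkpyf tostu nkxd dyrhj lqkd sfj khrc rlyz oqz bdg siz hzr rnm
Hunk 2: at line 4 remove [sfj] add [vym,iwqqv] -> 14 lines: qkpyf tostu nkxd dyrhj lqkd vym iwqqv khrc rlyz oqz bdg siz hzr rnm
Hunk 3: at line 4 remove [lqkd,vym,iwqqv] add [oqd] -> 12 lines: qkpyf tostu nkxd dyrhj oqd khrc rlyz oqz bdg siz hzr rnm
Hunk 4: at line 3 remove [oqd,khrc] add [eactj,fqi,xhsoh] -> 13 lines: qkpyf tostu nkxd dyrhj eactj fqi xhsoh rlyz oqz bdg siz hzr rnm
Hunk 5: at line 4 remove [eactj,fqi,xhsoh] add [oemr,joj,sey] -> 13 lines: qkpyf tostu nkxd dyrhj oemr joj sey rlyz oqz bdg siz hzr rnm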